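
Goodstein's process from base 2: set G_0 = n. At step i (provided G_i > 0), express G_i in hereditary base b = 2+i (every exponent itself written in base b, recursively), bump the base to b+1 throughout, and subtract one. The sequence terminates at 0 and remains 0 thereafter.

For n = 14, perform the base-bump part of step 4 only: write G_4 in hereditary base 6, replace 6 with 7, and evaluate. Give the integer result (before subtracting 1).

base 2: 14 = 2^(2 + 1) + 2^2 + 2; at 3: 3^(3 + 1) + 3^3 + 3 = 111; next = 110
base 3: 110 = 3^(3 + 1) + 3^3 + 2; at 4: 4^(4 + 1) + 4^4 + 2 = 1282; next = 1281
base 4: 1281 = 4^(4 + 1) + 4^4 + 1; at 5: 5^(5 + 1) + 5^5 + 1 = 18751; next = 18750
base 5: 18750 = 5^(5 + 1) + 5^5; at 6: 6^(6 + 1) + 6^6 = 326592; next = 326591
base 6: 326591 = 6^(6 + 1) + 5·6^5 + 5·6^4 + 5·6^3 + 5·6^2 + 5·6 + 5; at 7: 7^(7 + 1) + 5·7^5 + 5·7^4 + 5·7^3 + 5·7^2 + 5·7 + 5 = 5862841; next = 5862840

5862841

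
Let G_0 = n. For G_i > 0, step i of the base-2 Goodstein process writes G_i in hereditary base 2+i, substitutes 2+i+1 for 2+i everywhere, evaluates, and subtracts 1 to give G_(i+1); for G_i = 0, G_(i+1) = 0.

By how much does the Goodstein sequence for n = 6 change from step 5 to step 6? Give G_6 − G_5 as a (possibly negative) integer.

89204

6 —HB2→ 2^2 + 2 —bump→ 3^3 + 3 = 30 —(−1)→ 29
29 —HB3→ 3^3 + 2 —bump→ 4^4 + 2 = 258 —(−1)→ 257
257 —HB4→ 4^4 + 1 —bump→ 5^5 + 1 = 3126 —(−1)→ 3125
3125 —HB5→ 5^5 —bump→ 6^6 = 46656 —(−1)→ 46655
46655 —HB6→ 5·6^5 + 5·6^4 + 5·6^3 + 5·6^2 + 5·6 + 5 —bump→ 5·7^5 + 5·7^4 + 5·7^3 + 5·7^2 + 5·7 + 5 = 98040 —(−1)→ 98039
98039 —HB7→ 5·7^5 + 5·7^4 + 5·7^3 + 5·7^2 + 5·7 + 4 —bump→ 5·8^5 + 5·8^4 + 5·8^3 + 5·8^2 + 5·8 + 4 = 187244 —(−1)→ 187243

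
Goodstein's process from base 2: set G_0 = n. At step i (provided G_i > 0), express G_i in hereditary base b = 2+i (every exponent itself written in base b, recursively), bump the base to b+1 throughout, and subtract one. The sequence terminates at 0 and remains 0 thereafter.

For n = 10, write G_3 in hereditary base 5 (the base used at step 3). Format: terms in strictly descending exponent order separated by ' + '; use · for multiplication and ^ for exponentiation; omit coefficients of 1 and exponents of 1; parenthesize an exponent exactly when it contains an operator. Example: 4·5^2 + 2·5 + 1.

5^(5 + 1)

(0) 10|_2 = 2^(2 + 1) + 2 ↦ 3^(3 + 1) + 3|_3 = 84 ⇒ 83
(1) 83|_3 = 3^(3 + 1) + 2 ↦ 4^(4 + 1) + 2|_4 = 1026 ⇒ 1025
(2) 1025|_4 = 4^(4 + 1) + 1 ↦ 5^(5 + 1) + 1|_5 = 15626 ⇒ 15625
(3) 15625|_5 = 5^(5 + 1) ↦ 6^(6 + 1)|_6 = 279936 ⇒ 279935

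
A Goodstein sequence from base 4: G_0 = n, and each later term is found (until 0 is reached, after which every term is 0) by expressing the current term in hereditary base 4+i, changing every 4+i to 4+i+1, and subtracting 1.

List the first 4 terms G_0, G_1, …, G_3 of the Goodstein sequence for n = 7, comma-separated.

G_0=7  [base 4] 4 + 3  →[4↦5]→  5 + 3 = 8  −1 ⇒ G_1=7
G_1=7  [base 5] 5 + 2  →[5↦6]→  6 + 2 = 8  −1 ⇒ G_2=7
G_2=7  [base 6] 6 + 1  →[6↦7]→  7 + 1 = 8  −1 ⇒ G_3=7

7, 7, 7, 7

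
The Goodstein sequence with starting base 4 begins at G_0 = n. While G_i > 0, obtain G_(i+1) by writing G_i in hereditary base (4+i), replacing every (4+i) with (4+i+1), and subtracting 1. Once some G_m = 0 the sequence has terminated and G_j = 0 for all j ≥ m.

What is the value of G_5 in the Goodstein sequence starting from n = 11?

11 —HB4→ 2·4 + 3 —bump→ 2·5 + 3 = 13 —(−1)→ 12
12 —HB5→ 2·5 + 2 —bump→ 2·6 + 2 = 14 —(−1)→ 13
13 —HB6→ 2·6 + 1 —bump→ 2·7 + 1 = 15 —(−1)→ 14
14 —HB7→ 2·7 —bump→ 2·8 = 16 —(−1)→ 15
15 —HB8→ 8 + 7 —bump→ 9 + 7 = 16 —(−1)→ 15
15 —HB9→ 9 + 6 —bump→ 10 + 6 = 16 —(−1)→ 15

15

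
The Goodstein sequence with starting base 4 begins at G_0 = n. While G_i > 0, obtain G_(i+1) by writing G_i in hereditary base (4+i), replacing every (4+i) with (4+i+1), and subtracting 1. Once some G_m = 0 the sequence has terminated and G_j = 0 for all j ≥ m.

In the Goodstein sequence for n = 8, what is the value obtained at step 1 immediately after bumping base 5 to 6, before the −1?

10

[0] 8 ≡ 2·4 (base 4). Lift 5: 10. −1: 9.
[1] 9 ≡ 5 + 4 (base 5). Lift 6: 10. −1: 9.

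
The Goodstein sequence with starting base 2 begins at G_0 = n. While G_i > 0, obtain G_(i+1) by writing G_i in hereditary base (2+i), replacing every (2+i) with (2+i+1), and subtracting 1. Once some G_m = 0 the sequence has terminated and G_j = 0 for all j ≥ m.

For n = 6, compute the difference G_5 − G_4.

6 —HB2→ 2^2 + 2 —bump→ 3^3 + 3 = 30 —(−1)→ 29
29 —HB3→ 3^3 + 2 —bump→ 4^4 + 2 = 258 —(−1)→ 257
257 —HB4→ 4^4 + 1 —bump→ 5^5 + 1 = 3126 —(−1)→ 3125
3125 —HB5→ 5^5 —bump→ 6^6 = 46656 —(−1)→ 46655
46655 —HB6→ 5·6^5 + 5·6^4 + 5·6^3 + 5·6^2 + 5·6 + 5 —bump→ 5·7^5 + 5·7^4 + 5·7^3 + 5·7^2 + 5·7 + 5 = 98040 —(−1)→ 98039

51384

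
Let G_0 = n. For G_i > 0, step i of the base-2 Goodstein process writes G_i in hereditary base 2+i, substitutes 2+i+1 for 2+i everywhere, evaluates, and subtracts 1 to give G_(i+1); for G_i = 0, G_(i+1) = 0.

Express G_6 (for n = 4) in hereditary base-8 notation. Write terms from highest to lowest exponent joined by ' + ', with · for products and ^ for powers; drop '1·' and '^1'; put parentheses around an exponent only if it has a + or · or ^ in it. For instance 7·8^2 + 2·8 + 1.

2·8^2 + 8 + 3

step 0: 4 = 2^2; sub 3 for 2: 3^3; = 27; G_1 = 27−1 = 26
step 1: 26 = 2·3^2 + 2·3 + 2; sub 4 for 3: 2·4^2 + 2·4 + 2; = 42; G_2 = 42−1 = 41
step 2: 41 = 2·4^2 + 2·4 + 1; sub 5 for 4: 2·5^2 + 2·5 + 1; = 61; G_3 = 61−1 = 60
step 3: 60 = 2·5^2 + 2·5; sub 6 for 5: 2·6^2 + 2·6; = 84; G_4 = 84−1 = 83
step 4: 83 = 2·6^2 + 6 + 5; sub 7 for 6: 2·7^2 + 7 + 5; = 110; G_5 = 110−1 = 109
step 5: 109 = 2·7^2 + 7 + 4; sub 8 for 7: 2·8^2 + 8 + 4; = 140; G_6 = 140−1 = 139
step 6: 139 = 2·8^2 + 8 + 3; sub 9 for 8: 2·9^2 + 9 + 3; = 174; G_7 = 174−1 = 173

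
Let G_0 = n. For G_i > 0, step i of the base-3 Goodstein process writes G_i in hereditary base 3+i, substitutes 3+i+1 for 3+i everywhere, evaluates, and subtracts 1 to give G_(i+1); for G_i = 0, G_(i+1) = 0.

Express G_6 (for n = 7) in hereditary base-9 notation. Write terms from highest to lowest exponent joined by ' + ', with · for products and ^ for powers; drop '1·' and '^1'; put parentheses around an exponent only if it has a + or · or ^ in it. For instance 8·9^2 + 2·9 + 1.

base 3: 7 = 2·3 + 1; at 4: 2·4 + 1 = 9; next = 8
base 4: 8 = 2·4; at 5: 2·5 = 10; next = 9
base 5: 9 = 5 + 4; at 6: 6 + 4 = 10; next = 9
base 6: 9 = 6 + 3; at 7: 7 + 3 = 10; next = 9
base 7: 9 = 7 + 2; at 8: 8 + 2 = 10; next = 9
base 8: 9 = 8 + 1; at 9: 9 + 1 = 10; next = 9
base 9: 9 = 9; at 10: 10 = 10; next = 9

9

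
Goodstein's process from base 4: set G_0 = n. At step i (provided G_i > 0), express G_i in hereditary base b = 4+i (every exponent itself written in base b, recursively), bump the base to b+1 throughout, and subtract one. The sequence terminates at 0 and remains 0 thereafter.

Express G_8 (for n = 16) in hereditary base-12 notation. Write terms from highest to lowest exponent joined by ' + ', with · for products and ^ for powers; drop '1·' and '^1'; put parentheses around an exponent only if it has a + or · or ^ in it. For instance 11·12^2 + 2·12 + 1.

3·12 + 7

G_0=16  [base 4] 4^2  →[4↦5]→  5^2 = 25  −1 ⇒ G_1=24
G_1=24  [base 5] 4·5 + 4  →[5↦6]→  4·6 + 4 = 28  −1 ⇒ G_2=27
G_2=27  [base 6] 4·6 + 3  →[6↦7]→  4·7 + 3 = 31  −1 ⇒ G_3=30
G_3=30  [base 7] 4·7 + 2  →[7↦8]→  4·8 + 2 = 34  −1 ⇒ G_4=33
G_4=33  [base 8] 4·8 + 1  →[8↦9]→  4·9 + 1 = 37  −1 ⇒ G_5=36
G_5=36  [base 9] 4·9  →[9↦10]→  4·10 = 40  −1 ⇒ G_6=39
G_6=39  [base 10] 3·10 + 9  →[10↦11]→  3·11 + 9 = 42  −1 ⇒ G_7=41
G_7=41  [base 11] 3·11 + 8  →[11↦12]→  3·12 + 8 = 44  −1 ⇒ G_8=43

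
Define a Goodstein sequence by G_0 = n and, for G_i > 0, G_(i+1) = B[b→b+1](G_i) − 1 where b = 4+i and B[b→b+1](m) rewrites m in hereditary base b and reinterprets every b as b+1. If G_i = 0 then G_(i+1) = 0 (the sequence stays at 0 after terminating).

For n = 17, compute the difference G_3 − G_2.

i=0: 17 = 4^2 + 1 (b=4); 4→5: 5^2 + 1 = 26; 26−1 = 25
i=1: 25 = 5^2 (b=5); 5→6: 6^2 = 36; 36−1 = 35
i=2: 35 = 5·6 + 5 (b=6); 6→7: 5·7 + 5 = 40; 40−1 = 39

4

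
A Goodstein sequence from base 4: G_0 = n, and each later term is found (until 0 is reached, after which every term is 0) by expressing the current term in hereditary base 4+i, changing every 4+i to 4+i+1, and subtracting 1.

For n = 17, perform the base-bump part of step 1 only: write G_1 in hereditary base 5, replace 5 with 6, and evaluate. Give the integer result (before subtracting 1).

[0] 17 ≡ 4^2 + 1 (base 4). Lift 5: 26. −1: 25.
[1] 25 ≡ 5^2 (base 5). Lift 6: 36. −1: 35.

36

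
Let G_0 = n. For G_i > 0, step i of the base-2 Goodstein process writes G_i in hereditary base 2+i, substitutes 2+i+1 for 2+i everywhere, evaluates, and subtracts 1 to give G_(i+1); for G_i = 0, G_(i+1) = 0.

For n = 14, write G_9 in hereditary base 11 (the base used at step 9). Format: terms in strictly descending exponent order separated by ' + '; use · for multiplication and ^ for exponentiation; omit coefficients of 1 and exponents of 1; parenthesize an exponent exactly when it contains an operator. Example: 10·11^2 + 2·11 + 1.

G_0=14  [base 2] 2^(2 + 1) + 2^2 + 2  →[2↦3]→  3^(3 + 1) + 3^3 + 3 = 111  −1 ⇒ G_1=110
G_1=110  [base 3] 3^(3 + 1) + 3^3 + 2  →[3↦4]→  4^(4 + 1) + 4^4 + 2 = 1282  −1 ⇒ G_2=1281
G_2=1281  [base 4] 4^(4 + 1) + 4^4 + 1  →[4↦5]→  5^(5 + 1) + 5^5 + 1 = 18751  −1 ⇒ G_3=18750
G_3=18750  [base 5] 5^(5 + 1) + 5^5  →[5↦6]→  6^(6 + 1) + 6^6 = 326592  −1 ⇒ G_4=326591
G_4=326591  [base 6] 6^(6 + 1) + 5·6^5 + 5·6^4 + 5·6^3 + 5·6^2 + 5·6 + 5  →[6↦7]→  7^(7 + 1) + 5·7^5 + 5·7^4 + 5·7^3 + 5·7^2 + 5·7 + 5 = 5862841  −1 ⇒ G_5=5862840
G_5=5862840  [base 7] 7^(7 + 1) + 5·7^5 + 5·7^4 + 5·7^3 + 5·7^2 + 5·7 + 4  →[7↦8]→  8^(8 + 1) + 5·8^5 + 5·8^4 + 5·8^3 + 5·8^2 + 5·8 + 4 = 134404972  −1 ⇒ G_6=134404971
G_6=134404971  [base 8] 8^(8 + 1) + 5·8^5 + 5·8^4 + 5·8^3 + 5·8^2 + 5·8 + 3  →[8↦9]→  9^(9 + 1) + 5·9^5 + 5·9^4 + 5·9^3 + 5·9^2 + 5·9 + 3 = 3487116549  −1 ⇒ G_7=3487116548
G_7=3487116548  [base 9] 9^(9 + 1) + 5·9^5 + 5·9^4 + 5·9^3 + 5·9^2 + 5·9 + 2  →[9↦10]→  10^(10 + 1) + 5·10^5 + 5·10^4 + 5·10^3 + 5·10^2 + 5·10 + 2 = 100000555552  −1 ⇒ G_8=100000555551
G_8=100000555551  [base 10] 10^(10 + 1) + 5·10^5 + 5·10^4 + 5·10^3 + 5·10^2 + 5·10 + 1  →[10↦11]→  11^(11 + 1) + 5·11^5 + 5·11^4 + 5·11^3 + 5·11^2 + 5·11 + 1 = 3138429262497  −1 ⇒ G_9=3138429262496

11^(11 + 1) + 5·11^5 + 5·11^4 + 5·11^3 + 5·11^2 + 5·11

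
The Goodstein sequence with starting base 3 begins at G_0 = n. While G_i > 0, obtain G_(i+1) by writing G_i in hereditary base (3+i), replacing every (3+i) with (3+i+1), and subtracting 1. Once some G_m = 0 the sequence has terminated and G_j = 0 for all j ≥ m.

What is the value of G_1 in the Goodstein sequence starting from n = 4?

4

G_0=4  [base 3] 3 + 1  →[3↦4]→  4 + 1 = 5  −1 ⇒ G_1=4
G_1=4  [base 4] 4  →[4↦5]→  5 = 5  −1 ⇒ G_2=4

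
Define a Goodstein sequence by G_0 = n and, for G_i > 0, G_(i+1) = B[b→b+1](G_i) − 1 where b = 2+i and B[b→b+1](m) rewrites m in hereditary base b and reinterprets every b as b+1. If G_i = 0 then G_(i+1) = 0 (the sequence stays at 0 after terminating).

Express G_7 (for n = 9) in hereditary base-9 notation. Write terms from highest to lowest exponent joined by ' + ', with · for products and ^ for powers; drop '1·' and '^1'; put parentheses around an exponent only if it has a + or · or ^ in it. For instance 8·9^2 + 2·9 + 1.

base 2: 9 = 2^(2 + 1) + 1; at 3: 3^(3 + 1) + 1 = 82; next = 81
base 3: 81 = 3^(3 + 1); at 4: 4^(4 + 1) = 1024; next = 1023
base 4: 1023 = 3·4^4 + 3·4^3 + 3·4^2 + 3·4 + 3; at 5: 3·5^5 + 3·5^3 + 3·5^2 + 3·5 + 3 = 9843; next = 9842
base 5: 9842 = 3·5^5 + 3·5^3 + 3·5^2 + 3·5 + 2; at 6: 3·6^6 + 3·6^3 + 3·6^2 + 3·6 + 2 = 140744; next = 140743
base 6: 140743 = 3·6^6 + 3·6^3 + 3·6^2 + 3·6 + 1; at 7: 3·7^7 + 3·7^3 + 3·7^2 + 3·7 + 1 = 2471827; next = 2471826
base 7: 2471826 = 3·7^7 + 3·7^3 + 3·7^2 + 3·7; at 8: 3·8^8 + 3·8^3 + 3·8^2 + 3·8 = 50333400; next = 50333399
base 8: 50333399 = 3·8^8 + 3·8^3 + 3·8^2 + 2·8 + 7; at 9: 3·9^9 + 3·9^3 + 3·9^2 + 2·9 + 7 = 1162263922; next = 1162263921

3·9^9 + 3·9^3 + 3·9^2 + 2·9 + 6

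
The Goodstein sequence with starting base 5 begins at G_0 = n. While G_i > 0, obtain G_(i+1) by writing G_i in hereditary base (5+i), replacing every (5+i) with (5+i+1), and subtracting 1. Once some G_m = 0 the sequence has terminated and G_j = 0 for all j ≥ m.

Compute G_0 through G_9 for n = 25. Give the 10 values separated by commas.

G_0=25  [base 5] 5^2  →[5↦6]→  6^2 = 36  −1 ⇒ G_1=35
G_1=35  [base 6] 5·6 + 5  →[6↦7]→  5·7 + 5 = 40  −1 ⇒ G_2=39
G_2=39  [base 7] 5·7 + 4  →[7↦8]→  5·8 + 4 = 44  −1 ⇒ G_3=43
G_3=43  [base 8] 5·8 + 3  →[8↦9]→  5·9 + 3 = 48  −1 ⇒ G_4=47
G_4=47  [base 9] 5·9 + 2  →[9↦10]→  5·10 + 2 = 52  −1 ⇒ G_5=51
G_5=51  [base 10] 5·10 + 1  →[10↦11]→  5·11 + 1 = 56  −1 ⇒ G_6=55
G_6=55  [base 11] 5·11  →[11↦12]→  5·12 = 60  −1 ⇒ G_7=59
G_7=59  [base 12] 4·12 + 11  →[12↦13]→  4·13 + 11 = 63  −1 ⇒ G_8=62
G_8=62  [base 13] 4·13 + 10  →[13↦14]→  4·14 + 10 = 66  −1 ⇒ G_9=65

25, 35, 39, 43, 47, 51, 55, 59, 62, 65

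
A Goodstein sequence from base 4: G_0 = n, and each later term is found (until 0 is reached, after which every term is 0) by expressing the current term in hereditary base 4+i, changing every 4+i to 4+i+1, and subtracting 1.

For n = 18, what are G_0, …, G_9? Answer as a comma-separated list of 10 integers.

18, 26, 36, 48, 53, 58, 63, 68, 73, 78

i=0: 18 = 4^2 + 2 (b=4); 4→5: 5^2 + 2 = 27; 27−1 = 26
i=1: 26 = 5^2 + 1 (b=5); 5→6: 6^2 + 1 = 37; 37−1 = 36
i=2: 36 = 6^2 (b=6); 6→7: 7^2 = 49; 49−1 = 48
i=3: 48 = 6·7 + 6 (b=7); 7→8: 6·8 + 6 = 54; 54−1 = 53
i=4: 53 = 6·8 + 5 (b=8); 8→9: 6·9 + 5 = 59; 59−1 = 58
i=5: 58 = 6·9 + 4 (b=9); 9→10: 6·10 + 4 = 64; 64−1 = 63
i=6: 63 = 6·10 + 3 (b=10); 10→11: 6·11 + 3 = 69; 69−1 = 68
i=7: 68 = 6·11 + 2 (b=11); 11→12: 6·12 + 2 = 74; 74−1 = 73
i=8: 73 = 6·12 + 1 (b=12); 12→13: 6·13 + 1 = 79; 79−1 = 78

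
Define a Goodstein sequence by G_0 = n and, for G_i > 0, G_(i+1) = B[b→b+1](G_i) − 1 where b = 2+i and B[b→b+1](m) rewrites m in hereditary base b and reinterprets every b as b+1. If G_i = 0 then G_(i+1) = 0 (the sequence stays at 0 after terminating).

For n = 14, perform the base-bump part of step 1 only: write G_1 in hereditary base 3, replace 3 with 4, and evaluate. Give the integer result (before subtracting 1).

1282

G_0 = 14. HB_2(14) = 2^(2 + 1) + 2^2 + 2. Bump = 111. G_1 = 110.
G_1 = 110. HB_3(110) = 3^(3 + 1) + 3^3 + 2. Bump = 1282. G_2 = 1281.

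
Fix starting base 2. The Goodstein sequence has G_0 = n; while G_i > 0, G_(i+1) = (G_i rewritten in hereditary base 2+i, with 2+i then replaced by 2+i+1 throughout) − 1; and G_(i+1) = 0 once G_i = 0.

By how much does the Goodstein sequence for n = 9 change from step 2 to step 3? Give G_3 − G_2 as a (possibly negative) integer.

9 —HB2→ 2^(2 + 1) + 1 —bump→ 3^(3 + 1) + 1 = 82 —(−1)→ 81
81 —HB3→ 3^(3 + 1) —bump→ 4^(4 + 1) = 1024 —(−1)→ 1023
1023 —HB4→ 3·4^4 + 3·4^3 + 3·4^2 + 3·4 + 3 —bump→ 3·5^5 + 3·5^3 + 3·5^2 + 3·5 + 3 = 9843 —(−1)→ 9842

8819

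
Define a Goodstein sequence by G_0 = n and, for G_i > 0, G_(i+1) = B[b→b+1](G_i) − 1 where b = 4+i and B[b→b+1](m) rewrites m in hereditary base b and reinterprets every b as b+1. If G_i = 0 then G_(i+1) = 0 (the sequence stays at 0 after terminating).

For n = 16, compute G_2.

27

G_0 = 16. HB_4(16) = 4^2. Bump = 25. G_1 = 24.
G_1 = 24. HB_5(24) = 4·5 + 4. Bump = 28. G_2 = 27.
G_2 = 27. HB_6(27) = 4·6 + 3. Bump = 31. G_3 = 30.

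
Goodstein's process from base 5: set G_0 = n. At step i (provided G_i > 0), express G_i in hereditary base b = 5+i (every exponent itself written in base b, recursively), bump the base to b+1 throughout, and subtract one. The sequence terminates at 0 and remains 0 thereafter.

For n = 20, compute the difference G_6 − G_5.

G_0 = 20. HB_5(20) = 4·5. Bump = 24. G_1 = 23.
G_1 = 23. HB_6(23) = 3·6 + 5. Bump = 26. G_2 = 25.
G_2 = 25. HB_7(25) = 3·7 + 4. Bump = 28. G_3 = 27.
G_3 = 27. HB_8(27) = 3·8 + 3. Bump = 30. G_4 = 29.
G_4 = 29. HB_9(29) = 3·9 + 2. Bump = 32. G_5 = 31.
G_5 = 31. HB_10(31) = 3·10 + 1. Bump = 34. G_6 = 33.

2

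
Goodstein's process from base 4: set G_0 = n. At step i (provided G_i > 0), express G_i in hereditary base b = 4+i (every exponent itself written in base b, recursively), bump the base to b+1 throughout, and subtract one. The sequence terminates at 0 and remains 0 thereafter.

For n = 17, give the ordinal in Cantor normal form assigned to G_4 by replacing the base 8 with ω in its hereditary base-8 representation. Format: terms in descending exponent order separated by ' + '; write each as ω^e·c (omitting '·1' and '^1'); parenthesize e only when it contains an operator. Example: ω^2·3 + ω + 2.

ω·5 + 3

base 4: 17 = 4^2 + 1; at 5: 5^2 + 1 = 26; next = 25
base 5: 25 = 5^2; at 6: 6^2 = 36; next = 35
base 6: 35 = 5·6 + 5; at 7: 5·7 + 5 = 40; next = 39
base 7: 39 = 5·7 + 4; at 8: 5·8 + 4 = 44; next = 43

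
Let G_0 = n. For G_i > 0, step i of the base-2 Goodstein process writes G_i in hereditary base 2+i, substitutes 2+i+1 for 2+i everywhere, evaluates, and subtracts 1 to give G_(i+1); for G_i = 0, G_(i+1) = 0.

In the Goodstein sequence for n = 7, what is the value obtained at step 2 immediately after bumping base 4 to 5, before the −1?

3128

G_0 = 7. HB_2(7) = 2^2 + 2 + 1. Bump = 31. G_1 = 30.
G_1 = 30. HB_3(30) = 3^3 + 3. Bump = 260. G_2 = 259.
G_2 = 259. HB_4(259) = 4^4 + 3. Bump = 3128. G_3 = 3127.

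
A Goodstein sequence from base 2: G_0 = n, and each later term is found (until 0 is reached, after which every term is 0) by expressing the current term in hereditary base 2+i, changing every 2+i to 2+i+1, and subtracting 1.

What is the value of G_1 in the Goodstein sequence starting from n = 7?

30

i=0: 7 = 2^2 + 2 + 1 (b=2); 2→3: 3^3 + 3 + 1 = 31; 31−1 = 30
i=1: 30 = 3^3 + 3 (b=3); 3→4: 4^4 + 4 = 260; 260−1 = 259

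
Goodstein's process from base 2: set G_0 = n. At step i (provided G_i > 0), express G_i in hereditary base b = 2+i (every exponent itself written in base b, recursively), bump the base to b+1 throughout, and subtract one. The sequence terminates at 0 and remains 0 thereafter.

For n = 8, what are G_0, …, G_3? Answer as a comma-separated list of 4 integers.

G_0 = 8. HB_2(8) = 2^(2 + 1). Bump = 81. G_1 = 80.
G_1 = 80. HB_3(80) = 2·3^3 + 2·3^2 + 2·3 + 2. Bump = 554. G_2 = 553.
G_2 = 553. HB_4(553) = 2·4^4 + 2·4^2 + 2·4 + 1. Bump = 6311. G_3 = 6310.

8, 80, 553, 6310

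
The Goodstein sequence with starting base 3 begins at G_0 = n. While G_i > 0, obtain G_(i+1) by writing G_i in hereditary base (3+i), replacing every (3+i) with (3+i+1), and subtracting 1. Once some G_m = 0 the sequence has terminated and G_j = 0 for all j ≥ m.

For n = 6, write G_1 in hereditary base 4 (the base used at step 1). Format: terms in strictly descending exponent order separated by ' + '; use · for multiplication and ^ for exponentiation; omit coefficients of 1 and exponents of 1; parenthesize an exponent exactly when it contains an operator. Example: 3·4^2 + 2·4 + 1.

base 3: 6 = 2·3; at 4: 2·4 = 8; next = 7
base 4: 7 = 4 + 3; at 5: 5 + 3 = 8; next = 7

4 + 3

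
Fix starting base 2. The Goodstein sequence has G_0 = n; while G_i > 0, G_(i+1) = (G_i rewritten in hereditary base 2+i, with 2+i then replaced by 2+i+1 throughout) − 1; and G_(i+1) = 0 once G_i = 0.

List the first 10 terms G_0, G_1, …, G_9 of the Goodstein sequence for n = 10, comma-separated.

10, 83, 1025, 15625, 279935, 4215754, 84073323, 1937434592, 50000555551, 1426559238830

G_0=10  [base 2] 2^(2 + 1) + 2  →[2↦3]→  3^(3 + 1) + 3 = 84  −1 ⇒ G_1=83
G_1=83  [base 3] 3^(3 + 1) + 2  →[3↦4]→  4^(4 + 1) + 2 = 1026  −1 ⇒ G_2=1025
G_2=1025  [base 4] 4^(4 + 1) + 1  →[4↦5]→  5^(5 + 1) + 1 = 15626  −1 ⇒ G_3=15625
G_3=15625  [base 5] 5^(5 + 1)  →[5↦6]→  6^(6 + 1) = 279936  −1 ⇒ G_4=279935
G_4=279935  [base 6] 5·6^6 + 5·6^5 + 5·6^4 + 5·6^3 + 5·6^2 + 5·6 + 5  →[6↦7]→  5·7^7 + 5·7^5 + 5·7^4 + 5·7^3 + 5·7^2 + 5·7 + 5 = 4215755  −1 ⇒ G_5=4215754
G_5=4215754  [base 7] 5·7^7 + 5·7^5 + 5·7^4 + 5·7^3 + 5·7^2 + 5·7 + 4  →[7↦8]→  5·8^8 + 5·8^5 + 5·8^4 + 5·8^3 + 5·8^2 + 5·8 + 4 = 84073324  −1 ⇒ G_6=84073323
G_6=84073323  [base 8] 5·8^8 + 5·8^5 + 5·8^4 + 5·8^3 + 5·8^2 + 5·8 + 3  →[8↦9]→  5·9^9 + 5·9^5 + 5·9^4 + 5·9^3 + 5·9^2 + 5·9 + 3 = 1937434593  −1 ⇒ G_7=1937434592
G_7=1937434592  [base 9] 5·9^9 + 5·9^5 + 5·9^4 + 5·9^3 + 5·9^2 + 5·9 + 2  →[9↦10]→  5·10^10 + 5·10^5 + 5·10^4 + 5·10^3 + 5·10^2 + 5·10 + 2 = 50000555552  −1 ⇒ G_8=50000555551
G_8=50000555551  [base 10] 5·10^10 + 5·10^5 + 5·10^4 + 5·10^3 + 5·10^2 + 5·10 + 1  →[10↦11]→  5·11^11 + 5·11^5 + 5·11^4 + 5·11^3 + 5·11^2 + 5·11 + 1 = 1426559238831  −1 ⇒ G_9=1426559238830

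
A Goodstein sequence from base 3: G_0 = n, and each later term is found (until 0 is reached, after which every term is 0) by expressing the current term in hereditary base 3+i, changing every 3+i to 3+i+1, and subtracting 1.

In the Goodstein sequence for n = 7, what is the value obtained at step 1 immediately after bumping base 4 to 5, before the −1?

step 0: 7 = 2·3 + 1; sub 4 for 3: 2·4 + 1; = 9; G_1 = 9−1 = 8
step 1: 8 = 2·4; sub 5 for 4: 2·5; = 10; G_2 = 10−1 = 9

10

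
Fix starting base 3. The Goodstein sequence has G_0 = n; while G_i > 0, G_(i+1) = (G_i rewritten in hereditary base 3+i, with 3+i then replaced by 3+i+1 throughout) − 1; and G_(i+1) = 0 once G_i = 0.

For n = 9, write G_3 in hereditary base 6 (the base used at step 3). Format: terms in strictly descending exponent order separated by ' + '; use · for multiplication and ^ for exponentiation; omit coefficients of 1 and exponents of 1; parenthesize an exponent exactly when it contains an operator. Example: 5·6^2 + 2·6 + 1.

step 0: 9 = 3^2; sub 4 for 3: 4^2; = 16; G_1 = 16−1 = 15
step 1: 15 = 3·4 + 3; sub 5 for 4: 3·5 + 3; = 18; G_2 = 18−1 = 17
step 2: 17 = 3·5 + 2; sub 6 for 5: 3·6 + 2; = 20; G_3 = 20−1 = 19
step 3: 19 = 3·6 + 1; sub 7 for 6: 3·7 + 1; = 22; G_4 = 22−1 = 21

3·6 + 1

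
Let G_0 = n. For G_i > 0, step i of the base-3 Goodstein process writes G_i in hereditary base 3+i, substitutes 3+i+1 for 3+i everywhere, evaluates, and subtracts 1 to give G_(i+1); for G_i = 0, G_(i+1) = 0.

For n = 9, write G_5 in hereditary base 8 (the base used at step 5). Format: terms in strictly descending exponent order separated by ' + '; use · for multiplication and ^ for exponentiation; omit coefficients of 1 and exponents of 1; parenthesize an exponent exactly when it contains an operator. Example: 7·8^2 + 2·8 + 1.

2·8 + 7

step 0: 9 = 3^2; sub 4 for 3: 4^2; = 16; G_1 = 16−1 = 15
step 1: 15 = 3·4 + 3; sub 5 for 4: 3·5 + 3; = 18; G_2 = 18−1 = 17
step 2: 17 = 3·5 + 2; sub 6 for 5: 3·6 + 2; = 20; G_3 = 20−1 = 19
step 3: 19 = 3·6 + 1; sub 7 for 6: 3·7 + 1; = 22; G_4 = 22−1 = 21
step 4: 21 = 3·7; sub 8 for 7: 3·8; = 24; G_5 = 24−1 = 23
step 5: 23 = 2·8 + 7; sub 9 for 8: 2·9 + 7; = 25; G_6 = 25−1 = 24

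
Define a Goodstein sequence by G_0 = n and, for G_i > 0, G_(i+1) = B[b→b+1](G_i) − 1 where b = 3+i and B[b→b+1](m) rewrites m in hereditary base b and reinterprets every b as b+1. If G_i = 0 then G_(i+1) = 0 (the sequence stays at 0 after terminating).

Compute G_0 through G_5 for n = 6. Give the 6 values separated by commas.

6, 7, 7, 7, 7, 7

(0) 6|_3 = 2·3 ↦ 2·4|_4 = 8 ⇒ 7
(1) 7|_4 = 4 + 3 ↦ 5 + 3|_5 = 8 ⇒ 7
(2) 7|_5 = 5 + 2 ↦ 6 + 2|_6 = 8 ⇒ 7
(3) 7|_6 = 6 + 1 ↦ 7 + 1|_7 = 8 ⇒ 7
(4) 7|_7 = 7 ↦ 8|_8 = 8 ⇒ 7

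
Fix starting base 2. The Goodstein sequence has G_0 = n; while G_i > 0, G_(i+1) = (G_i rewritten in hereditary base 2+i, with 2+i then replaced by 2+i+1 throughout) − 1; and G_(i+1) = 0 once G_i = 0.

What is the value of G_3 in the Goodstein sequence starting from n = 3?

G_0 = 3. HB_2(3) = 2 + 1. Bump = 4. G_1 = 3.
G_1 = 3. HB_3(3) = 3. Bump = 4. G_2 = 3.
G_2 = 3. HB_4(3) = 3. Bump = 3. G_3 = 2.
G_3 = 2. HB_5(2) = 2. Bump = 2. G_4 = 1.

2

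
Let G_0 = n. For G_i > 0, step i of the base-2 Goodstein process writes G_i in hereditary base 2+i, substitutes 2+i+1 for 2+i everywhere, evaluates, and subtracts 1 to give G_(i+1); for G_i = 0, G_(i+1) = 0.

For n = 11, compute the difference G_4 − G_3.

G_0 = 11. HB_2(11) = 2^(2 + 1) + 2 + 1. Bump = 85. G_1 = 84.
G_1 = 84. HB_3(84) = 3^(3 + 1) + 3. Bump = 1028. G_2 = 1027.
G_2 = 1027. HB_4(1027) = 4^(4 + 1) + 3. Bump = 15628. G_3 = 15627.
G_3 = 15627. HB_5(15627) = 5^(5 + 1) + 2. Bump = 279938. G_4 = 279937.

264310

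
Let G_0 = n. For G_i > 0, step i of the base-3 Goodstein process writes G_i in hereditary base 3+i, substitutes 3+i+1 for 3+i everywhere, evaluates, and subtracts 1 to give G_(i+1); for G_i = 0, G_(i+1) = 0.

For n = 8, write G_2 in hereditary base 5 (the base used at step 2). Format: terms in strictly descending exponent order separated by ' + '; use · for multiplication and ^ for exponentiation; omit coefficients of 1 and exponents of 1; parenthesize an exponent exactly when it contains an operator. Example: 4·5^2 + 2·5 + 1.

8 —HB3→ 2·3 + 2 —bump→ 2·4 + 2 = 10 —(−1)→ 9
9 —HB4→ 2·4 + 1 —bump→ 2·5 + 1 = 11 —(−1)→ 10
10 —HB5→ 2·5 —bump→ 2·6 = 12 —(−1)→ 11

2·5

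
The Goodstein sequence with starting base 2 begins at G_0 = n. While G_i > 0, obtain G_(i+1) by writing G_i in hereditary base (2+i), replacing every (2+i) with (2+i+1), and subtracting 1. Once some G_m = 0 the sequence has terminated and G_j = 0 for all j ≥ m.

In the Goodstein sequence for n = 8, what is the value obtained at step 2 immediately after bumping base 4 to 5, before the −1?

G_0=8  [base 2] 2^(2 + 1)  →[2↦3]→  3^(3 + 1) = 81  −1 ⇒ G_1=80
G_1=80  [base 3] 2·3^3 + 2·3^2 + 2·3 + 2  →[3↦4]→  2·4^4 + 2·4^2 + 2·4 + 2 = 554  −1 ⇒ G_2=553
G_2=553  [base 4] 2·4^4 + 2·4^2 + 2·4 + 1  →[4↦5]→  2·5^5 + 2·5^2 + 2·5 + 1 = 6311  −1 ⇒ G_3=6310

6311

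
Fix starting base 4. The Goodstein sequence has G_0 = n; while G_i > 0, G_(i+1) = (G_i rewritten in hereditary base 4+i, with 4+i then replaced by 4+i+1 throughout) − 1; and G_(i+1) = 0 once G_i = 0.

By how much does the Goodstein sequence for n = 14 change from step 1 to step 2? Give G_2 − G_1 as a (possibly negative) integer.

i=0: 14 = 3·4 + 2 (b=4); 4→5: 3·5 + 2 = 17; 17−1 = 16
i=1: 16 = 3·5 + 1 (b=5); 5→6: 3·6 + 1 = 19; 19−1 = 18

2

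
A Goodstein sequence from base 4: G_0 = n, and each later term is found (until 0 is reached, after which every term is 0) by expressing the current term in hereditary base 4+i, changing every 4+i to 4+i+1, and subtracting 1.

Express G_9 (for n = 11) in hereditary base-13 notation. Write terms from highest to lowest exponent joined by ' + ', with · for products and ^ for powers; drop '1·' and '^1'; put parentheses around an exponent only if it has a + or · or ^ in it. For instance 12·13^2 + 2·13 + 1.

G_0=11  [base 4] 2·4 + 3  →[4↦5]→  2·5 + 3 = 13  −1 ⇒ G_1=12
G_1=12  [base 5] 2·5 + 2  →[5↦6]→  2·6 + 2 = 14  −1 ⇒ G_2=13
G_2=13  [base 6] 2·6 + 1  →[6↦7]→  2·7 + 1 = 15  −1 ⇒ G_3=14
G_3=14  [base 7] 2·7  →[7↦8]→  2·8 = 16  −1 ⇒ G_4=15
G_4=15  [base 8] 8 + 7  →[8↦9]→  9 + 7 = 16  −1 ⇒ G_5=15
G_5=15  [base 9] 9 + 6  →[9↦10]→  10 + 6 = 16  −1 ⇒ G_6=15
G_6=15  [base 10] 10 + 5  →[10↦11]→  11 + 5 = 16  −1 ⇒ G_7=15
G_7=15  [base 11] 11 + 4  →[11↦12]→  12 + 4 = 16  −1 ⇒ G_8=15
G_8=15  [base 12] 12 + 3  →[12↦13]→  13 + 3 = 16  −1 ⇒ G_9=15

13 + 2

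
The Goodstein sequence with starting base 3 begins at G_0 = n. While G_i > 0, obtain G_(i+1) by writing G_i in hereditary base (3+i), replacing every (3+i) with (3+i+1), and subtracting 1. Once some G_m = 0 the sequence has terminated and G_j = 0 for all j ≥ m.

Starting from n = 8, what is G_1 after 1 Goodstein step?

G_0=8  [base 3] 2·3 + 2  →[3↦4]→  2·4 + 2 = 10  −1 ⇒ G_1=9
G_1=9  [base 4] 2·4 + 1  →[4↦5]→  2·5 + 1 = 11  −1 ⇒ G_2=10

9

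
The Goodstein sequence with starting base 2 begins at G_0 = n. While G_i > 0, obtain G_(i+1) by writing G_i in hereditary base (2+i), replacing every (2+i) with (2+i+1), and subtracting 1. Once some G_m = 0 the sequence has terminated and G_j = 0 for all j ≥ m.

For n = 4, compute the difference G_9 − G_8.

base 2: 4 = 2^2; at 3: 3^3 = 27; next = 26
base 3: 26 = 2·3^2 + 2·3 + 2; at 4: 2·4^2 + 2·4 + 2 = 42; next = 41
base 4: 41 = 2·4^2 + 2·4 + 1; at 5: 2·5^2 + 2·5 + 1 = 61; next = 60
base 5: 60 = 2·5^2 + 2·5; at 6: 2·6^2 + 2·6 = 84; next = 83
base 6: 83 = 2·6^2 + 6 + 5; at 7: 2·7^2 + 7 + 5 = 110; next = 109
base 7: 109 = 2·7^2 + 7 + 4; at 8: 2·8^2 + 8 + 4 = 140; next = 139
base 8: 139 = 2·8^2 + 8 + 3; at 9: 2·9^2 + 9 + 3 = 174; next = 173
base 9: 173 = 2·9^2 + 9 + 2; at 10: 2·10^2 + 10 + 2 = 212; next = 211
base 10: 211 = 2·10^2 + 10 + 1; at 11: 2·11^2 + 11 + 1 = 254; next = 253

42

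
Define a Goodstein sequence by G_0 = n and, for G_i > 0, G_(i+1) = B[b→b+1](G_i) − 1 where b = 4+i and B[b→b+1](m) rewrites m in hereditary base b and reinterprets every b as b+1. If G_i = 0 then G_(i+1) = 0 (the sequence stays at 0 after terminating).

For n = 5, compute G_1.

G_0 = 5. HB_4(5) = 4 + 1. Bump = 6. G_1 = 5.
G_1 = 5. HB_5(5) = 5. Bump = 6. G_2 = 5.

5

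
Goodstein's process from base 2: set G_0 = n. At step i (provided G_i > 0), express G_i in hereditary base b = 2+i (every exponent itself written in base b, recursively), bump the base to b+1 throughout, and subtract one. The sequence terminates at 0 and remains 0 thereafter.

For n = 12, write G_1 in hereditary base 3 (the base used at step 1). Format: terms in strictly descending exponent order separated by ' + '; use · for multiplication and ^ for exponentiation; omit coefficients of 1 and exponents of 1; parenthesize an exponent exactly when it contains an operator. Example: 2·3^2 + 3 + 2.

3^(3 + 1) + 2·3^2 + 2·3 + 2

[0] 12 ≡ 2^(2 + 1) + 2^2 (base 2). Lift 3: 108. −1: 107.
[1] 107 ≡ 3^(3 + 1) + 2·3^2 + 2·3 + 2 (base 3). Lift 4: 1066. −1: 1065.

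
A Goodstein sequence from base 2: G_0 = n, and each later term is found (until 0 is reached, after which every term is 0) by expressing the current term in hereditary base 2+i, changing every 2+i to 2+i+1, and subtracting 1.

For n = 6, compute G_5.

6 —HB2→ 2^2 + 2 —bump→ 3^3 + 3 = 30 —(−1)→ 29
29 —HB3→ 3^3 + 2 —bump→ 4^4 + 2 = 258 —(−1)→ 257
257 —HB4→ 4^4 + 1 —bump→ 5^5 + 1 = 3126 —(−1)→ 3125
3125 —HB5→ 5^5 —bump→ 6^6 = 46656 —(−1)→ 46655
46655 —HB6→ 5·6^5 + 5·6^4 + 5·6^3 + 5·6^2 + 5·6 + 5 —bump→ 5·7^5 + 5·7^4 + 5·7^3 + 5·7^2 + 5·7 + 5 = 98040 —(−1)→ 98039
98039 —HB7→ 5·7^5 + 5·7^4 + 5·7^3 + 5·7^2 + 5·7 + 4 —bump→ 5·8^5 + 5·8^4 + 5·8^3 + 5·8^2 + 5·8 + 4 = 187244 —(−1)→ 187243

98039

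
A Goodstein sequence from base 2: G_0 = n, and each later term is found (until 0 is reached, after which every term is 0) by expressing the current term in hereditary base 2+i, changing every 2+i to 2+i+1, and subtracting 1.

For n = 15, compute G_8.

base 2: 15 = 2^(2 + 1) + 2^2 + 2 + 1; at 3: 3^(3 + 1) + 3^3 + 3 + 1 = 112; next = 111
base 3: 111 = 3^(3 + 1) + 3^3 + 3; at 4: 4^(4 + 1) + 4^4 + 4 = 1284; next = 1283
base 4: 1283 = 4^(4 + 1) + 4^4 + 3; at 5: 5^(5 + 1) + 5^5 + 3 = 18753; next = 18752
base 5: 18752 = 5^(5 + 1) + 5^5 + 2; at 6: 6^(6 + 1) + 6^6 + 2 = 326594; next = 326593
base 6: 326593 = 6^(6 + 1) + 6^6 + 1; at 7: 7^(7 + 1) + 7^7 + 1 = 6588345; next = 6588344
base 7: 6588344 = 7^(7 + 1) + 7^7; at 8: 8^(8 + 1) + 8^8 = 150994944; next = 150994943
base 8: 150994943 = 8^(8 + 1) + 7·8^7 + 7·8^6 + 7·8^5 + 7·8^4 + 7·8^3 + 7·8^2 + 7·8 + 7; at 9: 9^(9 + 1) + 7·9^7 + 7·9^6 + 7·9^5 + 7·9^4 + 7·9^3 + 7·9^2 + 7·9 + 7 = 3524450281; next = 3524450280
base 9: 3524450280 = 9^(9 + 1) + 7·9^7 + 7·9^6 + 7·9^5 + 7·9^4 + 7·9^3 + 7·9^2 + 7·9 + 6; at 10: 10^(10 + 1) + 7·10^7 + 7·10^6 + 7·10^5 + 7·10^4 + 7·10^3 + 7·10^2 + 7·10 + 6 = 100077777776; next = 100077777775

100077777775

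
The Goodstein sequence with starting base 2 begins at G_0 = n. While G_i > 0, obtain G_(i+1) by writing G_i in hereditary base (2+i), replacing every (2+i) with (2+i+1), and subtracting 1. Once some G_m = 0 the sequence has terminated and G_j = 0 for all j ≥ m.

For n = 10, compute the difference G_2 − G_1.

942

step 0: 10 = 2^(2 + 1) + 2; sub 3 for 2: 3^(3 + 1) + 3; = 84; G_1 = 84−1 = 83
step 1: 83 = 3^(3 + 1) + 2; sub 4 for 3: 4^(4 + 1) + 2; = 1026; G_2 = 1026−1 = 1025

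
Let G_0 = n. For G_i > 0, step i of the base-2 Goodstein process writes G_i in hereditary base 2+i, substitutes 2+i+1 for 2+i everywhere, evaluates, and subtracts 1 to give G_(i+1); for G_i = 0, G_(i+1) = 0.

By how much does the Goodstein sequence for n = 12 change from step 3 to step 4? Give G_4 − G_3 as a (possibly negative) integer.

264334

12 —HB2→ 2^(2 + 1) + 2^2 —bump→ 3^(3 + 1) + 3^3 = 108 —(−1)→ 107
107 —HB3→ 3^(3 + 1) + 2·3^2 + 2·3 + 2 —bump→ 4^(4 + 1) + 2·4^2 + 2·4 + 2 = 1066 —(−1)→ 1065
1065 —HB4→ 4^(4 + 1) + 2·4^2 + 2·4 + 1 —bump→ 5^(5 + 1) + 2·5^2 + 2·5 + 1 = 15686 —(−1)→ 15685
15685 —HB5→ 5^(5 + 1) + 2·5^2 + 2·5 —bump→ 6^(6 + 1) + 2·6^2 + 2·6 = 280020 —(−1)→ 280019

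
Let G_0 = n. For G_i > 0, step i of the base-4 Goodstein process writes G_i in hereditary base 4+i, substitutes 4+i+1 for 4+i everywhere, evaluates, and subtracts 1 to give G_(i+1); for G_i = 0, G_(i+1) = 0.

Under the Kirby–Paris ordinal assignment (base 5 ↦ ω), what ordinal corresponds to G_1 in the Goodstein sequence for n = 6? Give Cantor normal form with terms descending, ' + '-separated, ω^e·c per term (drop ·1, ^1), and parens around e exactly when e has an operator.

step 0: 6 = 4 + 2; sub 5 for 4: 5 + 2; = 7; G_1 = 7−1 = 6
step 1: 6 = 5 + 1; sub 6 for 5: 6 + 1; = 7; G_2 = 7−1 = 6

ω + 1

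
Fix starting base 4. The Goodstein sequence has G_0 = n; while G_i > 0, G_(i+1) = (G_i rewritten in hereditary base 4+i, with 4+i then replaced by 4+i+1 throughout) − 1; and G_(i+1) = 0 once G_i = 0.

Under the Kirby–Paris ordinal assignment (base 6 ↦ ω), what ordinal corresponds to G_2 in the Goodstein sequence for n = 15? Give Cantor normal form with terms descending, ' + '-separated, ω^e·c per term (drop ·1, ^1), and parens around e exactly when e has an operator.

G_0 = 15. HB_4(15) = 3·4 + 3. Bump = 18. G_1 = 17.
G_1 = 17. HB_5(17) = 3·5 + 2. Bump = 20. G_2 = 19.
G_2 = 19. HB_6(19) = 3·6 + 1. Bump = 22. G_3 = 21.

ω·3 + 1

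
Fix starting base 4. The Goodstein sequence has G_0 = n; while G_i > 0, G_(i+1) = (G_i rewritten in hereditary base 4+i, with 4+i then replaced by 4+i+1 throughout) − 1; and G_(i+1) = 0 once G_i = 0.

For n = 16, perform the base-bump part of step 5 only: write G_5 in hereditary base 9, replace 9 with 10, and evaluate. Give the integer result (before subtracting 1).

base 4: 16 = 4^2; at 5: 5^2 = 25; next = 24
base 5: 24 = 4·5 + 4; at 6: 4·6 + 4 = 28; next = 27
base 6: 27 = 4·6 + 3; at 7: 4·7 + 3 = 31; next = 30
base 7: 30 = 4·7 + 2; at 8: 4·8 + 2 = 34; next = 33
base 8: 33 = 4·8 + 1; at 9: 4·9 + 1 = 37; next = 36

40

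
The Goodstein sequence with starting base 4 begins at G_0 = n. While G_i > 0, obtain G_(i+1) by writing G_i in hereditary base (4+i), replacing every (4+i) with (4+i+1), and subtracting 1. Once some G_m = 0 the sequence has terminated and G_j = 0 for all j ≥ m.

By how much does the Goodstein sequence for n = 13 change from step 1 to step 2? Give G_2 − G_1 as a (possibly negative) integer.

2

[0] 13 ≡ 3·4 + 1 (base 4). Lift 5: 16. −1: 15.
[1] 15 ≡ 3·5 (base 5). Lift 6: 18. −1: 17.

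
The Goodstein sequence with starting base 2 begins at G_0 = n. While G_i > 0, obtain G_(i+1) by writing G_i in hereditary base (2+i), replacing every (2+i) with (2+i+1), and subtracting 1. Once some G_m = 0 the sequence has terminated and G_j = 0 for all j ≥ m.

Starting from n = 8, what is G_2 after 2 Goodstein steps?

(0) 8|_2 = 2^(2 + 1) ↦ 3^(3 + 1)|_3 = 81 ⇒ 80
(1) 80|_3 = 2·3^3 + 2·3^2 + 2·3 + 2 ↦ 2·4^4 + 2·4^2 + 2·4 + 2|_4 = 554 ⇒ 553
(2) 553|_4 = 2·4^4 + 2·4^2 + 2·4 + 1 ↦ 2·5^5 + 2·5^2 + 2·5 + 1|_5 = 6311 ⇒ 6310

553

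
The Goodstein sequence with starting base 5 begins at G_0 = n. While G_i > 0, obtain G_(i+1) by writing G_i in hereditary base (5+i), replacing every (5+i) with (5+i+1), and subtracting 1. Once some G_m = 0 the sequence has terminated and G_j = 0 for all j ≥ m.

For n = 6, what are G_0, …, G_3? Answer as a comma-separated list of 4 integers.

6 —HB5→ 5 + 1 —bump→ 6 + 1 = 7 —(−1)→ 6
6 —HB6→ 6 —bump→ 7 = 7 —(−1)→ 6
6 —HB7→ 6 —bump→ 6 = 6 —(−1)→ 5

6, 6, 6, 5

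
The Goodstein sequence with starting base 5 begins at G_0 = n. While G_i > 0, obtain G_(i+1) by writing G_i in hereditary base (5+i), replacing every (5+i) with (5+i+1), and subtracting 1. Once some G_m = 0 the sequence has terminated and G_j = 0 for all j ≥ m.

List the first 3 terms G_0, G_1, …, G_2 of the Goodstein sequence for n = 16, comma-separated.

16 —HB5→ 3·5 + 1 —bump→ 3·6 + 1 = 19 —(−1)→ 18
18 —HB6→ 3·6 —bump→ 3·7 = 21 —(−1)→ 20

16, 18, 20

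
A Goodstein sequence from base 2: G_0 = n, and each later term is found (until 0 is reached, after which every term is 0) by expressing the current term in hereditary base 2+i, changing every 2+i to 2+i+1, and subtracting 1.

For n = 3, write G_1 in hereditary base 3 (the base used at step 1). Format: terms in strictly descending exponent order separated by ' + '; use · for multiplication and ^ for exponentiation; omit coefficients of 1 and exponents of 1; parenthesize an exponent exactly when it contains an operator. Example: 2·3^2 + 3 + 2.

G_0=3  [base 2] 2 + 1  →[2↦3]→  3 + 1 = 4  −1 ⇒ G_1=3
G_1=3  [base 3] 3  →[3↦4]→  4 = 4  −1 ⇒ G_2=3

3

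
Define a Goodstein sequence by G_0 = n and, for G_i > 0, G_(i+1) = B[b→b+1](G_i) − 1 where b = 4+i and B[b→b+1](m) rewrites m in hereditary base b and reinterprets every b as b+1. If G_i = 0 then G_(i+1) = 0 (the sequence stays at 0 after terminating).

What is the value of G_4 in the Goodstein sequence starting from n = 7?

base 4: 7 = 4 + 3; at 5: 5 + 3 = 8; next = 7
base 5: 7 = 5 + 2; at 6: 6 + 2 = 8; next = 7
base 6: 7 = 6 + 1; at 7: 7 + 1 = 8; next = 7
base 7: 7 = 7; at 8: 8 = 8; next = 7
base 8: 7 = 7; at 9: 7 = 7; next = 6

7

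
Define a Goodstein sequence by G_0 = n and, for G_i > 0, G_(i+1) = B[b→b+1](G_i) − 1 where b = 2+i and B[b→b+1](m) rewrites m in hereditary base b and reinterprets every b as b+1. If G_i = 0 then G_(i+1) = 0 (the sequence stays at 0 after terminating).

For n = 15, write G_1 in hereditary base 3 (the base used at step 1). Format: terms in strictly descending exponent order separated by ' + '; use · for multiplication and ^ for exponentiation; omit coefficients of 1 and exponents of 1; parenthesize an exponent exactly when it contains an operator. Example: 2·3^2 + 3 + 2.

G_0=15  [base 2] 2^(2 + 1) + 2^2 + 2 + 1  →[2↦3]→  3^(3 + 1) + 3^3 + 3 + 1 = 112  −1 ⇒ G_1=111
G_1=111  [base 3] 3^(3 + 1) + 3^3 + 3  →[3↦4]→  4^(4 + 1) + 4^4 + 4 = 1284  −1 ⇒ G_2=1283

3^(3 + 1) + 3^3 + 3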